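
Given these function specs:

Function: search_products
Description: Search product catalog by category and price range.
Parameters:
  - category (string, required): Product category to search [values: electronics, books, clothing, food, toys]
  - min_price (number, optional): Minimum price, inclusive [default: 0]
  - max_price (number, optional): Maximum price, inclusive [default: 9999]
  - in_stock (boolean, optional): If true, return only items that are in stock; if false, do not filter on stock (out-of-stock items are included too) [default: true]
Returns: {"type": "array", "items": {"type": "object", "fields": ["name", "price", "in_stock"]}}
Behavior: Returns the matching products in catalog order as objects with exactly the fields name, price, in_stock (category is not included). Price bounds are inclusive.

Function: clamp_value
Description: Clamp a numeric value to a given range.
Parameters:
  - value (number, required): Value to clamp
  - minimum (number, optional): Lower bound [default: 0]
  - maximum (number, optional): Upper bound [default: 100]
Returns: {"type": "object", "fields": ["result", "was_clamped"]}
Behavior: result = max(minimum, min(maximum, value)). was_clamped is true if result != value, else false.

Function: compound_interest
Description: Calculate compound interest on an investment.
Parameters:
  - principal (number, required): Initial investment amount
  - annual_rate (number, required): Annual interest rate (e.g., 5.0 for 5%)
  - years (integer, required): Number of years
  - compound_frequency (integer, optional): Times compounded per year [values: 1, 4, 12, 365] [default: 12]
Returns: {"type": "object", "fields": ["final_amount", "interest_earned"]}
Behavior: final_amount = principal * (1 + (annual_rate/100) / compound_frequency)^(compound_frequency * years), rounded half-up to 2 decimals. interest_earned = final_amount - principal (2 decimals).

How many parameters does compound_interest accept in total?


Parameters of compound_interest: principal (required), annual_rate (required), years (required), compound_frequency (optional)
Total:
4


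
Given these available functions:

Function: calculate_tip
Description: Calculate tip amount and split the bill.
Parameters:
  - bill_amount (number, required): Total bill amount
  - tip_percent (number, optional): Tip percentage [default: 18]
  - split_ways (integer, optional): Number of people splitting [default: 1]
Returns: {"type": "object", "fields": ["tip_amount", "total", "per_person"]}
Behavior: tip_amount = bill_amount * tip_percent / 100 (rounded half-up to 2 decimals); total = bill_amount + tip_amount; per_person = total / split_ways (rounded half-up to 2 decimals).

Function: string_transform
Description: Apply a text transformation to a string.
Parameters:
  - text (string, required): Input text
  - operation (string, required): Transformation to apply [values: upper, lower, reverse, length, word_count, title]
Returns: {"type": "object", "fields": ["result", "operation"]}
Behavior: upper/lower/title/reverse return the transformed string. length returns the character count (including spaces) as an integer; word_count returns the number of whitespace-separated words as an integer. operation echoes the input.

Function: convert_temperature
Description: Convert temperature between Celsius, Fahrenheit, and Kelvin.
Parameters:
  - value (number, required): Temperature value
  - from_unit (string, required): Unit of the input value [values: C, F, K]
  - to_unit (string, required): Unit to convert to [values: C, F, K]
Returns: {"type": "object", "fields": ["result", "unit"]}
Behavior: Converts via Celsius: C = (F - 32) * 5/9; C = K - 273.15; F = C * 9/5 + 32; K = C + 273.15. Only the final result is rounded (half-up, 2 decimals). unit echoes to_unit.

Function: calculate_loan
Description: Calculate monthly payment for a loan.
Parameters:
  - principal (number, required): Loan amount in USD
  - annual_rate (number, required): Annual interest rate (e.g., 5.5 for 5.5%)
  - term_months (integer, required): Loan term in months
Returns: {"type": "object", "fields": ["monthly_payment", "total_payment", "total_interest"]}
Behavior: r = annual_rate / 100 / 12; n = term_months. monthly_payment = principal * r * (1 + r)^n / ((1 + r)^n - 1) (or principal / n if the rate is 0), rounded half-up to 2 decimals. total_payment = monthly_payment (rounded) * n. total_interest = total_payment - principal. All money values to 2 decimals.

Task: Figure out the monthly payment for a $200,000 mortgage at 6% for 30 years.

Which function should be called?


The task needs a function whose description is: Calculate monthly payment for a loan.
calculate_loan


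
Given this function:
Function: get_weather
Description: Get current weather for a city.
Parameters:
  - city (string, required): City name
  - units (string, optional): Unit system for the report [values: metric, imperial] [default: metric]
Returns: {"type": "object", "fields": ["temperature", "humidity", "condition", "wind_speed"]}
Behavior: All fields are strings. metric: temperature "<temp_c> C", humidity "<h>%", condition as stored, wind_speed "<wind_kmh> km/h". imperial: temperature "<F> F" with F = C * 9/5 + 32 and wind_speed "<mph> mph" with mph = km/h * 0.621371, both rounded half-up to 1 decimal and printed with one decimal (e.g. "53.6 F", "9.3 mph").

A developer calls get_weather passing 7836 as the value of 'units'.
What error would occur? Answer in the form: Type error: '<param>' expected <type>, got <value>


Spec: 'units' is declared as string; 7836 is an integer.
Type error: 'units' expected string, got 7836


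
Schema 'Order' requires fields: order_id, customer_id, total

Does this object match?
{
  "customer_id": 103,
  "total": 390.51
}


Checking required fields...
Missing: order_id
Invalid - missing required field 'order_id'


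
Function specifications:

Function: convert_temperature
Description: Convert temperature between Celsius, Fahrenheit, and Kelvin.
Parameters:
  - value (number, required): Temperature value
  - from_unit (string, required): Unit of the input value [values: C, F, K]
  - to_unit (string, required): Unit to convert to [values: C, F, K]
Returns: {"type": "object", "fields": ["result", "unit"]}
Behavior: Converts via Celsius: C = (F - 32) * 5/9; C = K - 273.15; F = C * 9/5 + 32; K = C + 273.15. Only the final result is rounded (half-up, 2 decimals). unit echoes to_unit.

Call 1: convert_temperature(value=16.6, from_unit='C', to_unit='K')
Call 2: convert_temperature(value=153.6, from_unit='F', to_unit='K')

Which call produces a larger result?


Call 1:
  Input already in C: 16.6
  To K: 16.6 + 273.15 = 289.75
  Round to 2 decimals: 289.75
  -> 289.75 K
Call 2:
  To C: (153.6 - 32) * 5/9 = 67.555556
  To K: 67.555556 + 273.15 = 340.705556
  Round to 2 decimals: 340.71
  -> 340.71 K
Call 2 (340.71 K)


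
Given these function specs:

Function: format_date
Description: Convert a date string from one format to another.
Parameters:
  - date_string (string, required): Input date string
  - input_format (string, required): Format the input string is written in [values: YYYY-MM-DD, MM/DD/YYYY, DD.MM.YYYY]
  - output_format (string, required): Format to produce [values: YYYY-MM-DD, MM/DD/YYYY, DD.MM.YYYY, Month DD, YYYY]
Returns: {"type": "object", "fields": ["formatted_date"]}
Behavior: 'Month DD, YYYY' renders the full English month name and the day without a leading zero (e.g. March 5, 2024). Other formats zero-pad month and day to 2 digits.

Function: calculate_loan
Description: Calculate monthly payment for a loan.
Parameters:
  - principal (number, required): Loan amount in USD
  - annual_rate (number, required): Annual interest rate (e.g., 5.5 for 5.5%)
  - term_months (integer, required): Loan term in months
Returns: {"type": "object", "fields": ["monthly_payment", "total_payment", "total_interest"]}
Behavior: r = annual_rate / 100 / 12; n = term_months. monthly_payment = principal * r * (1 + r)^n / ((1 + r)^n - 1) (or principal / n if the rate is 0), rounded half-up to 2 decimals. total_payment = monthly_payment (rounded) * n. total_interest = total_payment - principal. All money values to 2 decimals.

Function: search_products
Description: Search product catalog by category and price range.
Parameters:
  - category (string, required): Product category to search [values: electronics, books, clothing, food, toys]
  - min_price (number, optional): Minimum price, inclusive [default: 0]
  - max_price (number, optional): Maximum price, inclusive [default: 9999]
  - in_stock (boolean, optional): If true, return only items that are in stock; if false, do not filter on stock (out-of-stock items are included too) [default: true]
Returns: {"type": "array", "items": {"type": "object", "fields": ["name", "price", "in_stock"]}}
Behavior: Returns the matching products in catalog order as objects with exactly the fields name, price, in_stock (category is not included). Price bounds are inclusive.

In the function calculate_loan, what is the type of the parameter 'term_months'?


The calculate_loan spec declares:
  - term_months (integer, required): Loan term in months
Type:
integer


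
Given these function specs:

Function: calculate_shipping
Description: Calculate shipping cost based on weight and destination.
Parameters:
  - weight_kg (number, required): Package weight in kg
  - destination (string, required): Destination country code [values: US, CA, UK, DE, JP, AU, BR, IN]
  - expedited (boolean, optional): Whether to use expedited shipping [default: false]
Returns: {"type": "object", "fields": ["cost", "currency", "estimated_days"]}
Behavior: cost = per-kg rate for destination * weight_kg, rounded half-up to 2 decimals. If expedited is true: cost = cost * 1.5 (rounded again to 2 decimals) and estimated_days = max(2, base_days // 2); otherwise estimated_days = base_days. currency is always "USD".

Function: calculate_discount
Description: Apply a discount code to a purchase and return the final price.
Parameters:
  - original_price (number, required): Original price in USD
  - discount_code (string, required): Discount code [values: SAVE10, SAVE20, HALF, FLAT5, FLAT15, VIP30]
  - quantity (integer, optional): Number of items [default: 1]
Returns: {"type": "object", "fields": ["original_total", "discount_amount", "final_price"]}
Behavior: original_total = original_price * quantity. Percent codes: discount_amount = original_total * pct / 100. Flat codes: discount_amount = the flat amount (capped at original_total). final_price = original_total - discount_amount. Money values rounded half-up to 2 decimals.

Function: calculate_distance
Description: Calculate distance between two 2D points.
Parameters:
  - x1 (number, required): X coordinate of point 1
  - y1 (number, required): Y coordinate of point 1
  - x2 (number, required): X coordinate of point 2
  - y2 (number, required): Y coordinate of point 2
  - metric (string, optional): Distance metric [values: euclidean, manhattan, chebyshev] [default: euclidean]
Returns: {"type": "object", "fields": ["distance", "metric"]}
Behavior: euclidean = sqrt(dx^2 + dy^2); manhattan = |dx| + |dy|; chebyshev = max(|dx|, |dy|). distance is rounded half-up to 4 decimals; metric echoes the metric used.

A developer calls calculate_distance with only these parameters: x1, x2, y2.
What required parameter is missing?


Required parameters: x1, y1, x2, y2
Provided: x1, x2, y2
Missing: y1
y1


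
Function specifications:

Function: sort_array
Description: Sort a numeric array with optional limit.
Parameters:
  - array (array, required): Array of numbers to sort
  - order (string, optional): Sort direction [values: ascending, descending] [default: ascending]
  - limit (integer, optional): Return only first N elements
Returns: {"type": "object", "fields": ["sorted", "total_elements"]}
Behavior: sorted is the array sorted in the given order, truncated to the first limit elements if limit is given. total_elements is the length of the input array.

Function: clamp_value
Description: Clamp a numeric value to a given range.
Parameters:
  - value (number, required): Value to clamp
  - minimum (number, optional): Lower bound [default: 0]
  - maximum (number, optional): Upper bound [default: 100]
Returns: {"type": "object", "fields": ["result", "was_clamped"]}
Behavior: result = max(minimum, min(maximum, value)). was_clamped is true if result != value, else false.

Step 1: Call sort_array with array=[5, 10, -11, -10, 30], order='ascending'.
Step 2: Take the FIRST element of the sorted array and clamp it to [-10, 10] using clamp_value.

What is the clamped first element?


Step 1: sort_array(order=ascending)
  sorted: [-11, -10, 5, 10, 30]
  -> first element = -11
Step 2: clamp_value(value=-11, minimum=-10, maximum=10)
  result = max(-10, min(10, -11)) = max(-10, -11) = -10
  was_clamped = (-10 != -11) = true
  -> result = -10
-10


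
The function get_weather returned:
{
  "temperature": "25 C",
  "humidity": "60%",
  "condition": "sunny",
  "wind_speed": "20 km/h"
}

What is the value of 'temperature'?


25 C


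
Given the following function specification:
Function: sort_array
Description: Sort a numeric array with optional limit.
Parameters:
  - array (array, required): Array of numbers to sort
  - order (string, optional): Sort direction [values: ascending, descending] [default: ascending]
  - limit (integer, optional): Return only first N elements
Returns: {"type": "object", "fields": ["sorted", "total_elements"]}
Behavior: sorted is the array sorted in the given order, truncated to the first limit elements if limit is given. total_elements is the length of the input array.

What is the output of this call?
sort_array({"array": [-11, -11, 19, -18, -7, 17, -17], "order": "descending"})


sorted descending: [19, 17, -7, -11, -11, -17, -18]
total_elements = len(input) = 7
Output:
{"sorted": [19, 17, -7, -11, -11, -17, -18], "total_elements": 7}


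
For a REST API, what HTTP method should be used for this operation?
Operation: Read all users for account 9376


GET = read, POST = create, PUT = update/replace, DELETE = remove
This operation is a read.
GET


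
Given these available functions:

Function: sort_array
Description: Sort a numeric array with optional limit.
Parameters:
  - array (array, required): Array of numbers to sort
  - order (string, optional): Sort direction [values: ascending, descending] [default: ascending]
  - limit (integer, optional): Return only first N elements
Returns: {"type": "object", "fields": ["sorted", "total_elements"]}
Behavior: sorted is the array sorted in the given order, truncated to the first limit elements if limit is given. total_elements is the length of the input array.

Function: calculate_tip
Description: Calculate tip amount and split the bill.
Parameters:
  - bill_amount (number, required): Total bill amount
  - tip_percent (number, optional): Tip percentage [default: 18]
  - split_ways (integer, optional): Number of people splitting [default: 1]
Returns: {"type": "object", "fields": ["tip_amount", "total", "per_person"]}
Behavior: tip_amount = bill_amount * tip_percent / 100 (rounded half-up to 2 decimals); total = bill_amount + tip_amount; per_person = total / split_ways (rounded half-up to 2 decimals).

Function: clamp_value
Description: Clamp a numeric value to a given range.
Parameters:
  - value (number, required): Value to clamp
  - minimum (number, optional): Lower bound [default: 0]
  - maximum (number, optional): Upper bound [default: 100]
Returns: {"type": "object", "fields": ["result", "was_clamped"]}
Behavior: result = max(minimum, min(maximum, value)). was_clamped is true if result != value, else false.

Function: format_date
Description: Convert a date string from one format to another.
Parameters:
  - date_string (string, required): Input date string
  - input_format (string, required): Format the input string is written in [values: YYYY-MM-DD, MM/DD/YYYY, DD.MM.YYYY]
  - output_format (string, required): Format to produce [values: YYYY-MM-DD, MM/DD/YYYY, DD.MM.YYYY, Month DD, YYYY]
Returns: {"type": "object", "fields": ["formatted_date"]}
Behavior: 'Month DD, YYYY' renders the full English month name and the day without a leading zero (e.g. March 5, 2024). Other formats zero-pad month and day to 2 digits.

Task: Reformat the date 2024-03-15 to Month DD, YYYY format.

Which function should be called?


The task needs a function whose description is: Convert a date string from one format to another.
format_date


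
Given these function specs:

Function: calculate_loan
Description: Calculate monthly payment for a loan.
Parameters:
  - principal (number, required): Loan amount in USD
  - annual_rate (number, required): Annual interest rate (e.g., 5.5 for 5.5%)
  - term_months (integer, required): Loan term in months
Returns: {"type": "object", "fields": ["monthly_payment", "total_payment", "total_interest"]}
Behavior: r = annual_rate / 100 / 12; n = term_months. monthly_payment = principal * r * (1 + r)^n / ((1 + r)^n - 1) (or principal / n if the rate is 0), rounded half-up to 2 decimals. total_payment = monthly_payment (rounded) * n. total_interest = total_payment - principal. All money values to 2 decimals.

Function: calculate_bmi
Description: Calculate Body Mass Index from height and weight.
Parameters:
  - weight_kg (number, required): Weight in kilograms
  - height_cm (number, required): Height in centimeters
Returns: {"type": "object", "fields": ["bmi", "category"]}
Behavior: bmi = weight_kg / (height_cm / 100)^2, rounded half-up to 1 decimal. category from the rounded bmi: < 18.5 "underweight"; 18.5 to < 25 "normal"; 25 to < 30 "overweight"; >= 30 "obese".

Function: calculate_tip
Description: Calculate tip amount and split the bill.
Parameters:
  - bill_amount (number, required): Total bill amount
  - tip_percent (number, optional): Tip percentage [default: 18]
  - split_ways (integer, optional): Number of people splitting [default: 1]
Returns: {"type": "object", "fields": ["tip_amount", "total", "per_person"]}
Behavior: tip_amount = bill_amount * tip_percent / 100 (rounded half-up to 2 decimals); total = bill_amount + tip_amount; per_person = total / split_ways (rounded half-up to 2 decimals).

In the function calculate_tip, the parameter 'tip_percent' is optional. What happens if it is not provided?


The calculate_tip spec declares:
  - tip_percent (number, optional): Tip percentage [default: 18]
It defaults to 18


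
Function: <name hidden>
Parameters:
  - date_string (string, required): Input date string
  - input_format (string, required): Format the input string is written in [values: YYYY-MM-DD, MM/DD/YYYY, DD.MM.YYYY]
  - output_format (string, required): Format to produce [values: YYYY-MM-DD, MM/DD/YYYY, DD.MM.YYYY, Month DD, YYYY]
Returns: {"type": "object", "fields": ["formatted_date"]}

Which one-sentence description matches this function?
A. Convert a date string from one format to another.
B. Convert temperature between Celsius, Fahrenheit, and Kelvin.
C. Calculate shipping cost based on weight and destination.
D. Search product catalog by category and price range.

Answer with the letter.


Parameters date_string, input_format, output_format and return ["formatted_date"] fit: Convert a date string from one format to another.
A


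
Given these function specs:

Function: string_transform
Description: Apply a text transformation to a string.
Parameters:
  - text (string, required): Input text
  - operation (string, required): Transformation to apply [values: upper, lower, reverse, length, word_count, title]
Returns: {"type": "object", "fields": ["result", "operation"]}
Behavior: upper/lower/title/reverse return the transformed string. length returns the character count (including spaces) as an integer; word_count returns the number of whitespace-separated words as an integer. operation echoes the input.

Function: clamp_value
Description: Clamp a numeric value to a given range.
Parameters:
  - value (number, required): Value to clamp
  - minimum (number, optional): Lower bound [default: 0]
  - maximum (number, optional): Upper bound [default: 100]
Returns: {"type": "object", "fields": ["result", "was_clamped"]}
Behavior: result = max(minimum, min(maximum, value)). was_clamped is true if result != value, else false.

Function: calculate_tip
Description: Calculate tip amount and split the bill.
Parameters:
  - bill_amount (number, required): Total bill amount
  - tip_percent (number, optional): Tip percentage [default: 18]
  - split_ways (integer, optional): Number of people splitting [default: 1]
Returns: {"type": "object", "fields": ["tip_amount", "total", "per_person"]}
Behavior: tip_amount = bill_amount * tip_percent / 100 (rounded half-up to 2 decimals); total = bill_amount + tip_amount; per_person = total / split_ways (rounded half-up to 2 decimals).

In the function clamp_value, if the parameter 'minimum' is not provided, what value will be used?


The clamp_value spec declares:
  - minimum (number, optional): Lower bound [default: 0]
Default:
0


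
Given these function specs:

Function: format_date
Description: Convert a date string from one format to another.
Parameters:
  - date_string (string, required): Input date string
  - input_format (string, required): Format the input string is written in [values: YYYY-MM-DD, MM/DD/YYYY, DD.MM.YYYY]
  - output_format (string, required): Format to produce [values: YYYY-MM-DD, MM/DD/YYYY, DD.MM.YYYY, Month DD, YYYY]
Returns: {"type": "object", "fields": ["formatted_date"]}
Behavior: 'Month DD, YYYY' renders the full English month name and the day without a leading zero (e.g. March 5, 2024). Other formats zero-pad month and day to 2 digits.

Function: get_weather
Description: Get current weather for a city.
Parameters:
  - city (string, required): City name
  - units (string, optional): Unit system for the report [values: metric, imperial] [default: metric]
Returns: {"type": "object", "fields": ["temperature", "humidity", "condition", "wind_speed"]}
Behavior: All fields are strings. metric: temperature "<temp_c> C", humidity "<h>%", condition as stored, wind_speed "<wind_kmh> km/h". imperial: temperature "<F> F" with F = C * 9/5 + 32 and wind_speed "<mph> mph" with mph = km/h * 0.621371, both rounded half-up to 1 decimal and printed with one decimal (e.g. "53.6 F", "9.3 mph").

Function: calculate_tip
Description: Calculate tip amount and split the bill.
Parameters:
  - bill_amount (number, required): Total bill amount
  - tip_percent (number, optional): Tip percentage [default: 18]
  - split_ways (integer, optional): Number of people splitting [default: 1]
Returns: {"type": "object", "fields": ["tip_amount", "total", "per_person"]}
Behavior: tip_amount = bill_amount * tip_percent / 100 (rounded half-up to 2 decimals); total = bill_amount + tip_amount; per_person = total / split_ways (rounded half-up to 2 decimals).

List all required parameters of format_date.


Parameters of format_date and their required/optional flag:
  date_string: required
  input_format: required
  output_format: required
date_string, input_format, output_format


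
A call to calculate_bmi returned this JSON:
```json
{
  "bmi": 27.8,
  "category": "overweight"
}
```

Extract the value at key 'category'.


overweight


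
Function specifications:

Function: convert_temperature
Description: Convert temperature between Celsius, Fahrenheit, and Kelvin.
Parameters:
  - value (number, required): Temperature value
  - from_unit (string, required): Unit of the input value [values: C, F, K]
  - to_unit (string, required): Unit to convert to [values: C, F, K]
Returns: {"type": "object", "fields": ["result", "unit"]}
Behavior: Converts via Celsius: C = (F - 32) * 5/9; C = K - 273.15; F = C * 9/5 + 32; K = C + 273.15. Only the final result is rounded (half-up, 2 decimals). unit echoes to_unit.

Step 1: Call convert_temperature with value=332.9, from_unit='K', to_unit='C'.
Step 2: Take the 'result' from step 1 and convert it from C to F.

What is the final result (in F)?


Step 1: convert_temperature(value=332.9, from_unit=K, to_unit=C)
  To C: 332.9 - 273.15 = 59.75
  Target is C: 59.75
  Round to 2 decimals: 59.75
  -> result = 59.75 C
Step 2: convert_temperature(value=59.75, from_unit=C, to_unit=F)
  Input already in C: 59.75
  To F: 59.75 * 9/5 + 32 = 139.55
  Round to 2 decimals: 139.55
  -> result = 139.55 F
139.55 F


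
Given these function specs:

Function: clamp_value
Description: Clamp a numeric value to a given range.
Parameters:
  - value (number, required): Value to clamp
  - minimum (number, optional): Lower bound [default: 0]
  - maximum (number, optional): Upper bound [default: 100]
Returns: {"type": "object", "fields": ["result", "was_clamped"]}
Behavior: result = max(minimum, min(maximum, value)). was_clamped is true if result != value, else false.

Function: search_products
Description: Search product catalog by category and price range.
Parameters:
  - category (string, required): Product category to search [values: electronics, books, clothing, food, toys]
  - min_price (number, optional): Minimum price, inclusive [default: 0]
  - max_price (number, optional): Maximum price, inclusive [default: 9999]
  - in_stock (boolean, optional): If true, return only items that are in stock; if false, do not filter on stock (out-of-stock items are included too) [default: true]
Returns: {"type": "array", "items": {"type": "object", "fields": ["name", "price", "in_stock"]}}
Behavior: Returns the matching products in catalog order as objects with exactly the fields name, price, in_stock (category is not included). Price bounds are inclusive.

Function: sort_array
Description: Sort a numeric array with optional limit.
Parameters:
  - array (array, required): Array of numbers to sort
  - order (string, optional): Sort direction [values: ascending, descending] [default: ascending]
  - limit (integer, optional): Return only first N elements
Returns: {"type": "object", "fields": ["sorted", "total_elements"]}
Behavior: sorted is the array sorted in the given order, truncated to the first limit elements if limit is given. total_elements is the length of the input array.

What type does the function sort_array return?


The sort_array spec declares Returns: {"type": "object", "fields": ["sorted", "total_elements"]}
Type:
object


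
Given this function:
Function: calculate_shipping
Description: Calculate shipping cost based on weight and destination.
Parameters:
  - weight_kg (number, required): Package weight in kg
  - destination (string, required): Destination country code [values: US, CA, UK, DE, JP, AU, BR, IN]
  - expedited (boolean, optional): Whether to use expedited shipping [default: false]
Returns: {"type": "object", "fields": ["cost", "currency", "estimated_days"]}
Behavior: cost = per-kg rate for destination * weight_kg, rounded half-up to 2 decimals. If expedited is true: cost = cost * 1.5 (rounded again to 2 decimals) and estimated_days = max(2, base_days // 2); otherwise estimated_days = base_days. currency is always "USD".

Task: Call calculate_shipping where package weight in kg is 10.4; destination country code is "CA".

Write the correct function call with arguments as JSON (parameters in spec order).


Mapping each described value to its parameter name:
  'Package weight in kg' -> weight_kg = 10.4
  'Destination country code' -> destination = "CA"
calculate_shipping({"weight_kg": 10.4, "destination": "CA"})


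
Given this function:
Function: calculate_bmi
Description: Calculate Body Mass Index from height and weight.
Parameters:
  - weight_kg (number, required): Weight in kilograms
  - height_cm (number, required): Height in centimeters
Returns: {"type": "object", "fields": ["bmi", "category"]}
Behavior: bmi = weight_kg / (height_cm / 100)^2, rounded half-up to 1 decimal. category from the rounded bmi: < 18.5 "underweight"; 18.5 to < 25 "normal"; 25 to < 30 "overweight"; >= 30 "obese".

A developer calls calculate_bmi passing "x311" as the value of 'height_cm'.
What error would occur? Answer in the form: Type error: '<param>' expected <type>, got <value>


Spec: 'height_cm' is declared as number; "x311" is a string.
Type error: 'height_cm' expected number, got "x311"


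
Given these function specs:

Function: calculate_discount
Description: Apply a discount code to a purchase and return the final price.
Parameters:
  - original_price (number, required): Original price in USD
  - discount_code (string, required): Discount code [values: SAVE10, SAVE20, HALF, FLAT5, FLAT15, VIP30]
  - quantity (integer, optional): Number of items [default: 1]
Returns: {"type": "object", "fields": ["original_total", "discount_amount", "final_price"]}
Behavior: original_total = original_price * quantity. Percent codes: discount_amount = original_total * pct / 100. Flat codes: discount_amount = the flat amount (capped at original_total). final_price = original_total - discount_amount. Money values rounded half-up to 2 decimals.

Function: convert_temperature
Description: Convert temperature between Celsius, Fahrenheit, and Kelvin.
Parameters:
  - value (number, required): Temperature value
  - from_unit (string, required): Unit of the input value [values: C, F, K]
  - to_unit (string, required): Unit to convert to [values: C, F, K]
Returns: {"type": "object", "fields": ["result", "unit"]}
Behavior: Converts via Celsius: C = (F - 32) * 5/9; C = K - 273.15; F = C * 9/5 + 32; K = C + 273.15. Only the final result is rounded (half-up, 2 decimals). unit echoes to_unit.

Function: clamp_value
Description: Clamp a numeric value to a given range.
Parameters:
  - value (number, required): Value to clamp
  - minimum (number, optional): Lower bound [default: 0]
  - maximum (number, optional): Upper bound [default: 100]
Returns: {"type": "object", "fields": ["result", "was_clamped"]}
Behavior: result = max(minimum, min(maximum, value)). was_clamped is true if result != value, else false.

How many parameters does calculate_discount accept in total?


Parameters of calculate_discount: original_price (required), discount_code (required), quantity (optional)
Total:
3


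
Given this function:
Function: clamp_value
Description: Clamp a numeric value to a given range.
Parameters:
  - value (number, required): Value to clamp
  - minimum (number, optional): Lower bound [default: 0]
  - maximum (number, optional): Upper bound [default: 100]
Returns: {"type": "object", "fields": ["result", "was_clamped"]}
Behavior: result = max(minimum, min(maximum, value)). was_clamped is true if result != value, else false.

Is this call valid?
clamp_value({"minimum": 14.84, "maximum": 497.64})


Checking required parameters...
Missing required parameter: value
Invalid - missing required parameter 'value'


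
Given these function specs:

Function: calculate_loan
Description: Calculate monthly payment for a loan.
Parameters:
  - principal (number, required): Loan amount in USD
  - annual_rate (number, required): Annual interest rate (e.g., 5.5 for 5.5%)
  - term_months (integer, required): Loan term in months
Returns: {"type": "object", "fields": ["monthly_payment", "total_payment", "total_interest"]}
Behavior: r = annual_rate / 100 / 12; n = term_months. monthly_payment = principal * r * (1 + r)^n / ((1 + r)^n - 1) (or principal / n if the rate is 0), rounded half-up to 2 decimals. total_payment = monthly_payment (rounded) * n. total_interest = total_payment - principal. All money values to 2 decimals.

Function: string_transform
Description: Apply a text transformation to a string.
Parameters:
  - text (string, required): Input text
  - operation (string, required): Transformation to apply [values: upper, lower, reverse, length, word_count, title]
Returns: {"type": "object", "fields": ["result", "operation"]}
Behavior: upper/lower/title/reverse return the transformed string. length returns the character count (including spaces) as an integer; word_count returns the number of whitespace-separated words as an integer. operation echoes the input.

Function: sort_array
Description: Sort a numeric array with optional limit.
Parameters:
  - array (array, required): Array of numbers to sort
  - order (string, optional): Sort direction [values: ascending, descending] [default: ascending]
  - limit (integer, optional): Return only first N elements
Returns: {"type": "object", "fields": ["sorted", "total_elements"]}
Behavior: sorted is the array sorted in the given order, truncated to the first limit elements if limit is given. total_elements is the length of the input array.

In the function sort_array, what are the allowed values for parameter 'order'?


The sort_array spec declares:
  - order (string, optional): Sort direction [values: ascending, descending] [default: ascending]
Allowed values:
ascending, descending


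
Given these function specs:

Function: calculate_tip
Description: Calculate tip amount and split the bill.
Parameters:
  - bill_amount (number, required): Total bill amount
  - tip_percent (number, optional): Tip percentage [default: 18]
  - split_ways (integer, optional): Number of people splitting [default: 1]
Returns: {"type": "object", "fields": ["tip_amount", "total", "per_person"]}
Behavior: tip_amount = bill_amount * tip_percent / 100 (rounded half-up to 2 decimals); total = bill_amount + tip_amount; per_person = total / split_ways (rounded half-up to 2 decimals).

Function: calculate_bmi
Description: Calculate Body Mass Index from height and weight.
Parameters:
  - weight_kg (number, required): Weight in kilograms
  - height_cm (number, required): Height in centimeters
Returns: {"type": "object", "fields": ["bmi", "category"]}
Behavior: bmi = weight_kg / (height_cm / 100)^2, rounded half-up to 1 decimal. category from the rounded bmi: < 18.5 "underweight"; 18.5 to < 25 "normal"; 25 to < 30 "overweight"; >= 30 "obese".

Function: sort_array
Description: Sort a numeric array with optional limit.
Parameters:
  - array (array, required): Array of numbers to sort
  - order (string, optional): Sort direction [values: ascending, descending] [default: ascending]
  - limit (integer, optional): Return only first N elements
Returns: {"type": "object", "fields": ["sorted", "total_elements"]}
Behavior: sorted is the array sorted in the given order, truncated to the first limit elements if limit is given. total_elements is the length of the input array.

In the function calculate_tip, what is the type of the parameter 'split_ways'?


The calculate_tip spec declares:
  - split_ways (integer, optional): Number of people splitting [default: 1]
Type:
integer


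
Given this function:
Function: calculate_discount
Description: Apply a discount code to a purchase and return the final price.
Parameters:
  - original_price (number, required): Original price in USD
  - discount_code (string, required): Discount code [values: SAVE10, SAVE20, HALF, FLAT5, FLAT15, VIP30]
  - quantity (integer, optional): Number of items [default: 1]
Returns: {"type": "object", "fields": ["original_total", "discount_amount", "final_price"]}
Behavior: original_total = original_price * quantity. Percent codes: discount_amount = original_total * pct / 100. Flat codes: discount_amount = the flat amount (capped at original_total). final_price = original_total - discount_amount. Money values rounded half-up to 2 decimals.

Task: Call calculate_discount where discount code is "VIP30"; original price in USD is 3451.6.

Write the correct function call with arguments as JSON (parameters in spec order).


Mapping each described value to its parameter name:
  'Discount code' -> discount_code = "VIP30"
  'Original price in USD' -> original_price = 3451.6
calculate_discount({"original_price": 3451.6, "discount_code": "VIP30"})


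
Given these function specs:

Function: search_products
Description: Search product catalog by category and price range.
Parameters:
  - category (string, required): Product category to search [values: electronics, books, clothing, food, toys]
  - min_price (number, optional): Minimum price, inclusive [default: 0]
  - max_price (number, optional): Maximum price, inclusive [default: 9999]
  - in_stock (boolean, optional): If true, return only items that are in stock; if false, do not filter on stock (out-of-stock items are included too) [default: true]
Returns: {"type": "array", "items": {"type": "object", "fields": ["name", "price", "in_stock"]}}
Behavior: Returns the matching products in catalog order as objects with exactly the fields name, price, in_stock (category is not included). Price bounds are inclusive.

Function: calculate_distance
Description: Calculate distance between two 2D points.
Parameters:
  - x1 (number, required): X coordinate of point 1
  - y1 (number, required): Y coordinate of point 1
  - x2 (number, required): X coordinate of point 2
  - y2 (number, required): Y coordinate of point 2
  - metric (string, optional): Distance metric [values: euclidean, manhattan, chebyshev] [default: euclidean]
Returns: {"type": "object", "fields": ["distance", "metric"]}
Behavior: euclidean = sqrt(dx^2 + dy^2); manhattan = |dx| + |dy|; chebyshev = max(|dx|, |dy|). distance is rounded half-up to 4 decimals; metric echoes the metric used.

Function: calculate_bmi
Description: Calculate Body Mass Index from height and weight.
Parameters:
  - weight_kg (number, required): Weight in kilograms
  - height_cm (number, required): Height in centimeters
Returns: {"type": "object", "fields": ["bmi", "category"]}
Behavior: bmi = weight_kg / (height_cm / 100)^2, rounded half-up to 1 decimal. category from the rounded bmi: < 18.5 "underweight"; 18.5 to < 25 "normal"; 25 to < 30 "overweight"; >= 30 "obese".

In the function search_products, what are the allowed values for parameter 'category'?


The search_products spec declares:
  - category (string, required): Product category to search [values: electronics, books, clothing, food, toys]
Allowed values:
electronics, books, clothing, food, toys


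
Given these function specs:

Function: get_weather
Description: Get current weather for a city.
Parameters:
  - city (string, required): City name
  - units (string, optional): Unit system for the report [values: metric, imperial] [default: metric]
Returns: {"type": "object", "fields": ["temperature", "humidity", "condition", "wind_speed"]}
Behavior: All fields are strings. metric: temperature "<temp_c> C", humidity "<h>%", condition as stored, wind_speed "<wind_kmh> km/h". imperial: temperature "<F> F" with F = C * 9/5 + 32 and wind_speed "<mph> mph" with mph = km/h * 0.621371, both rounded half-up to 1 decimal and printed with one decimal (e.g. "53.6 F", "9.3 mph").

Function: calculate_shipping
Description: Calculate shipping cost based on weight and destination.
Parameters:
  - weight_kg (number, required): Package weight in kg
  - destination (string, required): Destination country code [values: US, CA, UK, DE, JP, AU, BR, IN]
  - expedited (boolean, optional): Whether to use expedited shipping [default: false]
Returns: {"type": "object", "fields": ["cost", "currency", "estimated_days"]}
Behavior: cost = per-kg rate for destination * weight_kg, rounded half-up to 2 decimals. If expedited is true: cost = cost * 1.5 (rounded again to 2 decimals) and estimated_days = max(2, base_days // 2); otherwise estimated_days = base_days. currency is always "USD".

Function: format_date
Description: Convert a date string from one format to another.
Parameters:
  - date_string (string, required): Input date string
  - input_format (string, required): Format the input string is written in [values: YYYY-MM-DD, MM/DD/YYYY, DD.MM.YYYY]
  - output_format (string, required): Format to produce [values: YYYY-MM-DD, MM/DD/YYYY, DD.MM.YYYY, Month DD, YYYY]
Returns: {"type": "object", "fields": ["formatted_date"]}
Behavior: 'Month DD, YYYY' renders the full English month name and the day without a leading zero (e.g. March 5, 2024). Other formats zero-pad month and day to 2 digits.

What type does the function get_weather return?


The get_weather spec declares Returns: {"type": "object", "fields": ["temperature", "humidity", "condition", "wind_speed"]}
Type:
object


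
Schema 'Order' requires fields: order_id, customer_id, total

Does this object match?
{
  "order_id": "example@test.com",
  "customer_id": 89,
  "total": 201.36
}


Checking required fields... All present.
Valid - all required fields present


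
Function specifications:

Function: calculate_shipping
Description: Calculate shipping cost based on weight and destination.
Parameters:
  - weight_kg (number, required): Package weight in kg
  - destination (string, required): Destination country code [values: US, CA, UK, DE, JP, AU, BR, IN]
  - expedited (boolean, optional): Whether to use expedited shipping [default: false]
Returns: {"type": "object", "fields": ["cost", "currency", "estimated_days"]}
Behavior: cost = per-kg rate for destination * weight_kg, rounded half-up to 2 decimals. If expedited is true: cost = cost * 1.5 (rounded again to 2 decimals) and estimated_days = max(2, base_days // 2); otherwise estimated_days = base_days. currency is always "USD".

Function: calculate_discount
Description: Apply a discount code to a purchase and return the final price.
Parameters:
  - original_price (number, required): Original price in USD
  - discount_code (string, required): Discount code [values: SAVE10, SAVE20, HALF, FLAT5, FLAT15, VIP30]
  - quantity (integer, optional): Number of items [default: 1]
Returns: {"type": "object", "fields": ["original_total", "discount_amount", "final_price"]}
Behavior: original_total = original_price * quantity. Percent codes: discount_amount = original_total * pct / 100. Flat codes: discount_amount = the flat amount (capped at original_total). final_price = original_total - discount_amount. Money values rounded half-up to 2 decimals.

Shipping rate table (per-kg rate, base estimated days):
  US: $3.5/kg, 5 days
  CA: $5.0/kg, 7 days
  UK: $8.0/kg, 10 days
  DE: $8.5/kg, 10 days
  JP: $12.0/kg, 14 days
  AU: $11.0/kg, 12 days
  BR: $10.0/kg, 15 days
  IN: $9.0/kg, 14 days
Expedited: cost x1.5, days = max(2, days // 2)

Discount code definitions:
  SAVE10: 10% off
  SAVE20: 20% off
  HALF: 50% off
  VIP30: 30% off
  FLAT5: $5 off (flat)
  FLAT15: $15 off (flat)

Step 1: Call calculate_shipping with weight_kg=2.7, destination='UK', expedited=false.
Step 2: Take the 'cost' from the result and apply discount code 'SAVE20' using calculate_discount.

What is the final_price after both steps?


Step 1: calculate_shipping(weight_kg=2.7, destination=UK, expedited=false)
  Rate for UK: $8.0/kg, base 10 days
  cost = 8.0 * 2.7 = 21.6 -> 21.60
  expedited not set/false: estimated_days = 10
  -> cost = 21.60 USD
Step 2: calculate_discount(original_price=21.6, discount_code=SAVE20, quantity=1)
  original_total = 21.6 * 1 = 21.60
  SAVE20 = 20% off: discount_amount = 21.60 * 20/100 = 4.32 -> 4.32
  final_price = 21.60 - 4.32 = 17.28
  -> final_price = 17.28
$17.28
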